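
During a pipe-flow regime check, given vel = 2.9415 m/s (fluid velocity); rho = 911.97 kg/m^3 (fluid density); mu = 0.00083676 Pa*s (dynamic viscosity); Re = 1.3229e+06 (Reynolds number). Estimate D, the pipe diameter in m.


D = Re * mu / (rho * vel)
D = 1.3229e+06 * 0.00083676 / (911.97 * 2.9415)
D = 0.41265 m


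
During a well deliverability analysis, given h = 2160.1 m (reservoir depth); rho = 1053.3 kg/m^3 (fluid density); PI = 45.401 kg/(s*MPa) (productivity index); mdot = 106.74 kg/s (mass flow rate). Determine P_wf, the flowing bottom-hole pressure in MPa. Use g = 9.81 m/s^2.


Step 1: P_i = rho*g*h/1e6 = 1053.3*9.81*2160.1/1e6 = 22.32004 MPa
Step 2: P_wf = P_i - mdot/PI = 22.32004 - 106.74/45.401 = 19.969 MPa
P_wf = 19.969 MPa


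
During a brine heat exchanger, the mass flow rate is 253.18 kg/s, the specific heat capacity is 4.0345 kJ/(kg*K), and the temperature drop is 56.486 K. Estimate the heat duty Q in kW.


Q = mdot * cp * dT / 1000
Q = 253.18 * 4.0345 * 56.486 / 1000
Q = 57.69789 MW
Convert: 57.69789 MW * 1000.0 = 57698 kW
Q = 57698 kW


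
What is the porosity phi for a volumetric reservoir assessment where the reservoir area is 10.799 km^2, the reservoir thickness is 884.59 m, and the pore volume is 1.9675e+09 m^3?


phi = Vp / (A * 1e6 * hr)
phi = 1.9675e+09 / (10.799 * 1e6 * 884.59)
phi = 0.20596


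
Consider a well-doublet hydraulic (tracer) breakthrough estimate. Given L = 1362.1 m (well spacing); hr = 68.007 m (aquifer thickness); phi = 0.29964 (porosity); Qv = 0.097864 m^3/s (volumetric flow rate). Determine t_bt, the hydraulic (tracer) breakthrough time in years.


t_bt = pi * hr * phi * L^2 / (3 * Qv) / (365.25*86400)
t_bt = pi * 68.007 * 0.29964 * 1362.1^2 / (3 * 0.097864) / (365.25*86400)
t_bt = 12.820 years


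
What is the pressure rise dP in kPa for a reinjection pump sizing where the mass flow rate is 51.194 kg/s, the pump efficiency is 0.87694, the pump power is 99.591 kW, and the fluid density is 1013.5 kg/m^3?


dP = P_pump * rho * eta / mdot
dP = 99.591 * 1013.5 * 0.87694 / 51.194
dP = 1729.0 kPa


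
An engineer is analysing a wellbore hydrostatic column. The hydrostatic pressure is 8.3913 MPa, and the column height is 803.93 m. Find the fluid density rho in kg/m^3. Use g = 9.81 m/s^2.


rho = P * 1e6 / (g * h)
rho = 8.3913 * 1e6 / (9.81 * 803.93)
rho = 1064.0 kg/m^3


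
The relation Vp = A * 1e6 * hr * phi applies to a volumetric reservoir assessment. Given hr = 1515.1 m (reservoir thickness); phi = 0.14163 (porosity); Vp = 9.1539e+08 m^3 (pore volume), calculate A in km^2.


A = Vp / (1e6 * hr * phi)
A = 9.1539e+08 / (1e6 * 1515.1 * 0.14163)
A = 4.2659 km^2


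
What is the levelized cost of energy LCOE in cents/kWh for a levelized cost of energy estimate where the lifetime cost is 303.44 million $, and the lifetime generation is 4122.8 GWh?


LCOE = C_tot / E_tot * 100
LCOE = 303.44 / 4122.8 * 100
LCOE = 7.3600 cents/kWh


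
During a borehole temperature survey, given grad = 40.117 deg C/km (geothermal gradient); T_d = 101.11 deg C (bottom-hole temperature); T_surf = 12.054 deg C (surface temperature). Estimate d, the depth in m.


d = (T_d - T_surf) / grad * 1000
d = (101.11 - 12.054) / 40.117 * 1000
d = 2219.9 m


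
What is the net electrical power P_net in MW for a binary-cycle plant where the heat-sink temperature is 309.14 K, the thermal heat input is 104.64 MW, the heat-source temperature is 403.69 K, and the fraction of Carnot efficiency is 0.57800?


Step 1: eta = (1 - Tc/Th)*f = (1 - 309.14/403.69)*0.578 = 0.1353759
Step 2: P_net = eta * Q_in = 0.1353759 * 104.64 = 14.166 MW
P_net = 14.166 MW


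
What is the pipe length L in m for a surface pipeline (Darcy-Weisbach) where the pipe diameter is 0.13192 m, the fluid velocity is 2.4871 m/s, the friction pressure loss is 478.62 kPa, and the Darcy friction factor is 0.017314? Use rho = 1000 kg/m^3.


L = dP*1000*D / (f*rho*vel^2/2)
L = 478.62*1000*0.13192 / (0.017314*1000*2.4871^2/2)
L = 1179.1 m


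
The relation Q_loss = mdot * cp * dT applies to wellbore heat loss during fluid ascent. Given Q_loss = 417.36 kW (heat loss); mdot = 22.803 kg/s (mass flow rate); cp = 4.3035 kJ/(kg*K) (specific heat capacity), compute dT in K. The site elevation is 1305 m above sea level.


dT = Q_loss / (mdot * cp)
dT = 417.36 / (22.803 * 4.3035)
dT = 4.2530 K


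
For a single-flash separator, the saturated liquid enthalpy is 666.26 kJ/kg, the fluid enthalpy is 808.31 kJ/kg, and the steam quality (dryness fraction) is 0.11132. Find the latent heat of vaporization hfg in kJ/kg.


hfg = (h - hf) / x
hfg = (808.31 - 666.26) / 0.11132
hfg = 1276.1 kJ/kg


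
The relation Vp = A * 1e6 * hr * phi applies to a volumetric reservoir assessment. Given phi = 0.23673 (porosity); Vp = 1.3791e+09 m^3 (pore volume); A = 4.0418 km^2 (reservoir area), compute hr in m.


hr = Vp / (A * 1e6 * phi)
hr = 1.3791e+09 / (4.0418 * 1e6 * 0.23673)
hr = 1441.3 m


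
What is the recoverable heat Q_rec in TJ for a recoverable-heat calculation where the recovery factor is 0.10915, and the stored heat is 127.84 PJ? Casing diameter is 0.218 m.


Q_rec = Q_s * RF
Q_rec = 127.84 * 0.10915
Q_rec = 13.95374 PJ
Convert: 13.95374 PJ * 1000.0 = 13954 TJ
Q_rec = 13954 TJ


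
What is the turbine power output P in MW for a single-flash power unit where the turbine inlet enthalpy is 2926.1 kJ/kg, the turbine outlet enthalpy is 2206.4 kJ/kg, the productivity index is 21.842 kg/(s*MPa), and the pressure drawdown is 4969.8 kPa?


Step 1: mdot = PI * dP / 1000 = 21.842 * 4969.8 / 1000 = 108.5504 kg/s
Step 2: P = mdot*(h_in - h_out)/1000 = 108.5504*(2926.1 - 2206.4)/1000 = 78.124 MW
P = 78.124 MW


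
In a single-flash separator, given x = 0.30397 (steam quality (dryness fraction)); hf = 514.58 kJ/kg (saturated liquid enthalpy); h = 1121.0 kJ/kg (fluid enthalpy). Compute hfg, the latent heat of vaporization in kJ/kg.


hfg = (h - hf) / x
hfg = (1121.0 - 514.58) / 0.30397
hfg = 1995.0 kJ/kg


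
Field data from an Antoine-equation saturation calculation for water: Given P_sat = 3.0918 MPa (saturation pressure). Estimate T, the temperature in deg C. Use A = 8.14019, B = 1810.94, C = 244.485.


T = B / (A - log10(P_sat * 760 / 0.101325)) - C
T = 1810.94 / (8.14019 - log10(3.0918 * 760 / 0.101325)) - 244.485
T = 235.25 deg C


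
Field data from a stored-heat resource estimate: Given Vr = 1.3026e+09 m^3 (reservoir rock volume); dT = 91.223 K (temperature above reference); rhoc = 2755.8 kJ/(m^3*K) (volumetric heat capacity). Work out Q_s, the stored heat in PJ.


Q_s = Vr * rhoc * dT / 1e12
Q_s = 1.3026e+09 * 2755.8 * 91.223 / 1e12
Q_s = 327.46 PJ


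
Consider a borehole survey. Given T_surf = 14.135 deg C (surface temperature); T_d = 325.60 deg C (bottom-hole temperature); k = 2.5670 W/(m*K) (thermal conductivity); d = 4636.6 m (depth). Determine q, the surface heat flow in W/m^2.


Step 1: grad = (T_d - T_surf)/d * 1000 = (325.6 - 14.135)/4636.6 * 1000 = 67.17530 deg C/km
Step 2: q = k * grad / 1000 = 2.567 * 67.17530 / 1000 = 0.17244 W/m^2
q = 0.17244 W/m^2


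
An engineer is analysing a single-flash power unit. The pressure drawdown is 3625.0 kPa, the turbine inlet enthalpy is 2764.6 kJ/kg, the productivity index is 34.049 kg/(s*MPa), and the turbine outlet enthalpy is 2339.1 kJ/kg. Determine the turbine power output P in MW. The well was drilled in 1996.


Step 1: mdot = PI * dP / 1000 = 34.049 * 3625.0 / 1000 = 123.4276 kg/s
Step 2: P = mdot*(h_in - h_out)/1000 = 123.4276*(2764.6 - 2339.1)/1000 = 52.518 MW
P = 52.518 MW


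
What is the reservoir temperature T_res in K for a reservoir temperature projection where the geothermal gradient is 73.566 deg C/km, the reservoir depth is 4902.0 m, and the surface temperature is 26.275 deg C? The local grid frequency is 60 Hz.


T_res = T_surf + grad * d / 1000
T_res = 26.275 + 73.566 * 4902.0 / 1000
T_res = 386.8955 deg C
Convert to K: 386.8955 + 273.15 = 660.05 K
T_res = 660.05 K


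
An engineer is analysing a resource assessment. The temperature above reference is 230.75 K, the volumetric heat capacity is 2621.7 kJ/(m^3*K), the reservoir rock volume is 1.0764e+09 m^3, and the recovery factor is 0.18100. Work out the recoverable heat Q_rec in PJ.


Step 1: Q_s = Vr*rhoc*dT/1e12 = 1.0764e+09*2621.7*230.75/1e12 = 651.1760 PJ
Step 2: Q_rec = Q_s * RF = 651.1760 * 0.181 = 117.86 PJ
Q_rec = 117.86 PJ


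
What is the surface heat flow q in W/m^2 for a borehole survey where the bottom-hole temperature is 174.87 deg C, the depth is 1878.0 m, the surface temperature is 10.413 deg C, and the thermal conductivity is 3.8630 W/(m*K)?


Step 1: grad = (T_d - T_surf)/d * 1000 = (174.87 - 10.413)/1878.0 * 1000 = 87.57029 deg C/km
Step 2: q = k * grad / 1000 = 3.863 * 87.57029 / 1000 = 0.33828 W/m^2
q = 0.33828 W/m^2


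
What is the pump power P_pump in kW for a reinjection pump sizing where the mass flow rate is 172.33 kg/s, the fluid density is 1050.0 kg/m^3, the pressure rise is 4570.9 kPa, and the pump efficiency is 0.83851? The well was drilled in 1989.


P_pump = mdot * dP / (rho * eta)
P_pump = 172.33 * 4570.9 / (1050.0 * 0.83851)
P_pump = 894.67 kW


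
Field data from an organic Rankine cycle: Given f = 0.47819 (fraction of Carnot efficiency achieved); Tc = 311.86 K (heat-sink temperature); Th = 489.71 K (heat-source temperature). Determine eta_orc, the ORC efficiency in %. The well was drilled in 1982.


eta_orc = (1 - Tc/Th) * f * 100
eta_orc = (1 - 311.86/489.71) * 0.47819 * 100
eta_orc = 17.367 %


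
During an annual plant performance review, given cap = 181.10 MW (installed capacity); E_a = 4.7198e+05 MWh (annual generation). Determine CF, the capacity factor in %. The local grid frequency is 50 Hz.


CF = E_a / (cap * 8760) * 100
CF = 4.7198e+05 / (181.10 * 8760) * 100
CF = 29.751 %


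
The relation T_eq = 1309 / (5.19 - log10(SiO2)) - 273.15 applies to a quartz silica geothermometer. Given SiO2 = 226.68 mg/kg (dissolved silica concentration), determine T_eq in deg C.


T_eq = 1309 / (5.19 - log10(SiO2)) - 273.15
T_eq = 1309 / (5.19 - log10(226.68)) - 273.15
T_eq = 188.65 deg C


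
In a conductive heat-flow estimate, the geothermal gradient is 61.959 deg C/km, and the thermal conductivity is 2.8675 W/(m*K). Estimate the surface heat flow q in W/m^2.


q = k * grad / 1000
q = 2.8675 * 61.959 / 1000
q = 0.17767 W/m^2


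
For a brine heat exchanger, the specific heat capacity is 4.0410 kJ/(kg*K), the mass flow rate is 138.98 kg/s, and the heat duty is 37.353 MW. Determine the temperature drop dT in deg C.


dT = Q * 1000 / (mdot * cp)
dT = 37.353 * 1000 / (138.98 * 4.0410)
dT = 66.50960 K
Convert (temperature difference, 1 K = 1 deg C): 66.50960 K = 66.50960 deg C
dT = 66.510 deg C


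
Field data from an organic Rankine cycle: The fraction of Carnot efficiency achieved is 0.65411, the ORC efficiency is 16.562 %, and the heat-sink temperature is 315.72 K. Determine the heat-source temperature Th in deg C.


Th = Tc / (1 - (eta_orc/100)/f)
Th = 315.72 / (1 - (16.562/100)/0.65411)
Th = 422.7632 K
Convert to deg C: 422.7632 - 273.15 = 149.61 deg C
Th = 149.61 deg C


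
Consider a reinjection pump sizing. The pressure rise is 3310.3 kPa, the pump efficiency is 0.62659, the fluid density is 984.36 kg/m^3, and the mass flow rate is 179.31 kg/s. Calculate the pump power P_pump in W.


P_pump = mdot * dP / (rho * eta)
P_pump = 179.31 * 3310.3 / (984.36 * 0.62659)
P_pump = 962.3531 kW
Convert: 962.3531 kW * 1000.0 = 9.6235e+05 W
P_pump = 9.6235e+05 W


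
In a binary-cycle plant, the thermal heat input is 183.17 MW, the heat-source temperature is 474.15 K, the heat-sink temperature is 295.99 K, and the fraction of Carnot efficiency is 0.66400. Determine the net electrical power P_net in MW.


Step 1: eta = (1 - Tc/Th)*f = (1 - 295.99/474.15)*0.664 = 0.2494954
Step 2: P_net = eta * Q_in = 0.2494954 * 183.17 = 45.700 MW
P_net = 45.700 MW


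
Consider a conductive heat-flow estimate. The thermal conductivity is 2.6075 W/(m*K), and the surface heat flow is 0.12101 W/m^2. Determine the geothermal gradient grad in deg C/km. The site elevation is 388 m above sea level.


grad = q * 1000 / k
grad = 0.12101 * 1000 / 2.6075
grad = 46.408 deg C/km


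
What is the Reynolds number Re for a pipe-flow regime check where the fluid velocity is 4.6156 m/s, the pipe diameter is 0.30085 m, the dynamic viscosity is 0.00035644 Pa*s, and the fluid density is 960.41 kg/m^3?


Re = rho * vel * D / mu
Re = 960.41 * 4.6156 * 0.30085 / 0.00035644
Re = 3.7415e+06


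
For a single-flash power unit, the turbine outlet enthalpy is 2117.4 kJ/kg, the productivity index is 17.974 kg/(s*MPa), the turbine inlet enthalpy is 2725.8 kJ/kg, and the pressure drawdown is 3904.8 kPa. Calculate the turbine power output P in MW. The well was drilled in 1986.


Step 1: mdot = PI * dP / 1000 = 17.974 * 3904.8 / 1000 = 70.18488 kg/s
Step 2: P = mdot*(h_in - h_out)/1000 = 70.18488*(2725.8 - 2117.4)/1000 = 42.700 MW
P = 42.700 MW


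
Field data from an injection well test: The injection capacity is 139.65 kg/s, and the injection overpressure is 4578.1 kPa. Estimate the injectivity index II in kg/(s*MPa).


II = mdot * 1000 / dP
II = 139.65 * 1000 / 4578.1
II = 30.504 kg/(s*MPa)


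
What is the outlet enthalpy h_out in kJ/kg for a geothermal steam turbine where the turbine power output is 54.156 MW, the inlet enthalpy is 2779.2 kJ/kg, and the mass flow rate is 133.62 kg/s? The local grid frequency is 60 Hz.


h_out = h_in - P * 1000 / mdot
h_out = 2779.2 - 54.156 * 1000 / 133.62
h_out = 2373.9 kJ/kg


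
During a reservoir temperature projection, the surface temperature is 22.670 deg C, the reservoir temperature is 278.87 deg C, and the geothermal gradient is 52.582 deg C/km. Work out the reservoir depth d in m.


d = (T_res - T_surf) / grad * 1000
d = (278.87 - 22.670) / 52.582 * 1000
d = 4872.4 m


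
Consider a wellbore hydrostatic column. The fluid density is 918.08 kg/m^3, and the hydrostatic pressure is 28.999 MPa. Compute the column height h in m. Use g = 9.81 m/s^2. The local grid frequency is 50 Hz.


h = P * 1e6 / (g * rho)
h = 28.999 * 1e6 / (9.81 * 918.08)
h = 3219.8 m


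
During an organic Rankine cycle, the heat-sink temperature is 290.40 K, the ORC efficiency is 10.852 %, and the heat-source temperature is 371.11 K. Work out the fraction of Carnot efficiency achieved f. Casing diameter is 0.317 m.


f = (eta_orc/100) / (1 - Tc/Th)
f = (10.852/100) / (1 - 290.40/371.11)
f = 0.49898


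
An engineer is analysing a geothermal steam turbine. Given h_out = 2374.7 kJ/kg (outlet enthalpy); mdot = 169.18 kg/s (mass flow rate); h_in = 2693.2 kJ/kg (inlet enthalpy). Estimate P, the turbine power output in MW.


P = mdot * (h_in - h_out) / 1000
P = 169.18 * (2693.2 - 2374.7) / 1000
P = 53.884 MW


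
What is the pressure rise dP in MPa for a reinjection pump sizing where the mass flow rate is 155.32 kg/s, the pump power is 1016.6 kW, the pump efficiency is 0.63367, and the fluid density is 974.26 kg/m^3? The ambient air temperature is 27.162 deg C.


dP = P_pump * rho * eta / mdot
dP = 1016.6 * 974.26 * 0.63367 / 155.32
dP = 4040.738 kPa
Convert: 4040.738 kPa * 0.001 = 4.0407 MPa
dP = 4.0407 MPa


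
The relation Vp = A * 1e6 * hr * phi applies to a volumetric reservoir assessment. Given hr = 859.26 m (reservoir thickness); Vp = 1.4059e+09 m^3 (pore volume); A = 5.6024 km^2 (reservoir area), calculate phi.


phi = Vp / (A * 1e6 * hr)
phi = 1.4059e+09 / (5.6024 * 1e6 * 859.26)
phi = 0.29205


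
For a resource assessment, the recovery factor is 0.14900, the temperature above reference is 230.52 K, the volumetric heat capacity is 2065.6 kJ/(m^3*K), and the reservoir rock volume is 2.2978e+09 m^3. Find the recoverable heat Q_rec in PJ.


Step 1: Q_s = Vr*rhoc*dT/1e12 = 2.2978e+09*2065.6*230.52/1e12 = 1094.125 PJ
Step 2: Q_rec = Q_s * RF = 1094.125 * 0.149 = 163.02 PJ
Q_rec = 163.02 PJ


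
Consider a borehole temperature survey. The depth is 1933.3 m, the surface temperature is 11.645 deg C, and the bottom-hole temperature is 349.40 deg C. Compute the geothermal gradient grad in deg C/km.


grad = (T_d - T_surf) / d * 1000
grad = (349.40 - 11.645) / 1933.3 * 1000
grad = 174.70 deg C/km


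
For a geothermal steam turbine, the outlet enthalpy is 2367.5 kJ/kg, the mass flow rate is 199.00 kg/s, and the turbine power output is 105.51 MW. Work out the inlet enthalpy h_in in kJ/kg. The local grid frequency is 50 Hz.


h_in = h_out + P * 1000 / mdot
h_in = 2367.5 + 105.51 * 1000 / 199.00
h_in = 2897.7 kJ/kg


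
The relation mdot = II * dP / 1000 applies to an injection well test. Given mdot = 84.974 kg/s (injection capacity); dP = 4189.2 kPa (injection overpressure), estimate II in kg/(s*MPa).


II = mdot * 1000 / dP
II = 84.974 * 1000 / 4189.2
II = 20.284 kg/(s*MPa)


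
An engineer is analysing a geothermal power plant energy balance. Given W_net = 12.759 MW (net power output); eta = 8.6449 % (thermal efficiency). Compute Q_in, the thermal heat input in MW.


Q_in = W_net / (eta / 100)
Q_in = 12.759 / (8.6449 / 100)
Q_in = 147.59 MW


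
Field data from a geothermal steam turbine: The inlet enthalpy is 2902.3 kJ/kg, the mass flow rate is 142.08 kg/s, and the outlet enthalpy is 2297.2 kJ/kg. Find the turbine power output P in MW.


P = mdot * (h_in - h_out) / 1000
P = 142.08 * (2902.3 - 2297.2) / 1000
P = 85.973 MW


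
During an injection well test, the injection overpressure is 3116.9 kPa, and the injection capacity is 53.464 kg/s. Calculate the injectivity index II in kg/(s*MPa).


II = mdot * 1000 / dP
II = 53.464 * 1000 / 3116.9
II = 17.153 kg/(s*MPa)


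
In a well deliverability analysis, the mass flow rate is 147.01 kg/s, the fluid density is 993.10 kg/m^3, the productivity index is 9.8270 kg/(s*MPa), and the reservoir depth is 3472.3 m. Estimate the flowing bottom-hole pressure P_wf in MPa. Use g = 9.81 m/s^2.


Step 1: P_i = rho*g*h/1e6 = 993.1*9.81*3472.3/1e6 = 33.82823 MPa
Step 2: P_wf = P_i - mdot/PI = 33.82823 - 147.01/9.827 = 18.868 MPa
P_wf = 18.868 MPa


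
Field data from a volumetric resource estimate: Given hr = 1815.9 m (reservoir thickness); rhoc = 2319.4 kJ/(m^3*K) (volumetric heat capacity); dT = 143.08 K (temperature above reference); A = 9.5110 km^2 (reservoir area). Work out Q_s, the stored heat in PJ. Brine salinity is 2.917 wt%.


Step 1: Vr = A*1e6*hr = 9.511*1e6*1815.9 = 1.727102e+10 m^3
Step 2: Q_s = Vr*rhoc*dT/1e12 = 1.727102e+10*2319.4*143.08/1e12 = 5731.6 PJ
Q_s = 5731.6 PJ


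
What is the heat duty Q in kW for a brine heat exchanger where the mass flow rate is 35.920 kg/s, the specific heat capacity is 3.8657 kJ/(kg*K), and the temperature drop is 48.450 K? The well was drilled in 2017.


Q = mdot * cp * dT / 1000
Q = 35.920 * 3.8657 * 48.450 / 1000
Q = 6.727570 MW
Convert: 6.727570 MW * 1000.0 = 6727.6 kW
Q = 6727.6 kW


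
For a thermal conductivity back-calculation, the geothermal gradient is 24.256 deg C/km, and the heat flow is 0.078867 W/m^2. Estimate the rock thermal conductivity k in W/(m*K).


k = q / (grad / 1000)
k = 0.078867 / (24.256 / 1000)
k = 3.2514 W/(m*K)


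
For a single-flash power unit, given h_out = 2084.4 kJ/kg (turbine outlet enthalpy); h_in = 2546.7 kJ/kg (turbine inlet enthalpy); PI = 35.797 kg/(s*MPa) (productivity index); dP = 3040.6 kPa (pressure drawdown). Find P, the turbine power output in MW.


Step 1: mdot = PI * dP / 1000 = 35.797 * 3040.6 / 1000 = 108.8444 kg/s
Step 2: P = mdot*(h_in - h_out)/1000 = 108.8444*(2546.7 - 2084.4)/1000 = 50.319 MW
P = 50.319 MW


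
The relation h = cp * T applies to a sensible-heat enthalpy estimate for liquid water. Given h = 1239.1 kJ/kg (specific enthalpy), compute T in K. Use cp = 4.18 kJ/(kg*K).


T = h / cp
T = 1239.1 / 4.18
T = 296.4354 deg C
Convert to K: 296.4354 + 273.15 = 569.59 K
T = 569.59 K


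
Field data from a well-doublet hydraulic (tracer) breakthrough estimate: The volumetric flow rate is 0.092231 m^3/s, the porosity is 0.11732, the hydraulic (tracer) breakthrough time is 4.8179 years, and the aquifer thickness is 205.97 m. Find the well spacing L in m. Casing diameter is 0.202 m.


L = sqrt(t_bt*365.25*86400*3*Qv / (pi*hr*phi))
L = sqrt(4.8179*365.25*86400*3*0.092231 / (pi*205.97*0.11732))
L = 744.42 m


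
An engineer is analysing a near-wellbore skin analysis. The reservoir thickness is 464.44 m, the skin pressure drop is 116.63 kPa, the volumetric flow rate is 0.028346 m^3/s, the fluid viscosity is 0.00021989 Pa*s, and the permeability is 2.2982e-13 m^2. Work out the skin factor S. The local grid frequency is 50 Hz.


S = dP_s * 1000 * 2*pi*k*hr / (q*mu)
S = 116.63 * 1000 * 2*pi*2.2982e-13*464.44 / (0.028346*0.00021989)
S = 12.549


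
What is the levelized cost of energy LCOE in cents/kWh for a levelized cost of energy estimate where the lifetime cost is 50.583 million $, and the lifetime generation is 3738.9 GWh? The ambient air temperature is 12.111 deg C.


LCOE = C_tot / E_tot * 100
LCOE = 50.583 / 3738.9 * 100
LCOE = 1.3529 cents/kWh


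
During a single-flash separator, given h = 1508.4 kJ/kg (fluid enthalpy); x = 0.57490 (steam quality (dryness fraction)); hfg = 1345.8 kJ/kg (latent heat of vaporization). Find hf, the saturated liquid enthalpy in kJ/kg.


hf = h - x * hfg
hf = 1508.4 - 0.57490 * 1345.8
hf = 734.70 kJ/kg


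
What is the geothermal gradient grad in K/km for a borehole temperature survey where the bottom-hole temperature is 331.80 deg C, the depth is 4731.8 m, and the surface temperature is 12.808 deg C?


grad = (T_d - T_surf) / d * 1000
grad = (331.80 - 12.808) / 4731.8 * 1000
grad = 67.41451 deg C/km
Convert: 67.41451 deg C/km * 1.0 = 67.415 K/km
grad = 67.415 K/km


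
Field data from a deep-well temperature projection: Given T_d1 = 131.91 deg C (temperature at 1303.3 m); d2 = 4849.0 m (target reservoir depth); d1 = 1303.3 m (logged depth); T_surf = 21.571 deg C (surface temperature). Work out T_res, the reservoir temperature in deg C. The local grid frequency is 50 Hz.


Step 1: grad = (T_d1 - T_surf)/d1 * 1000 = (131.91 - 21.571)/1303.3 * 1000 = 84.66124 deg C/km
Step 2: T_res = T_surf + grad*d2/1000 = 21.571 + 84.66124*4849.0/1000 = 432.09 deg C
T_res = 432.09 deg C


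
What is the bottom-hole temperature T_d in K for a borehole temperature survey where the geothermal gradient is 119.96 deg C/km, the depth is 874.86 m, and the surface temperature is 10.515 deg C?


T_d = T_surf + grad * d / 1000
T_d = 10.515 + 119.96 * 874.86 / 1000
T_d = 115.4632 deg C
Convert to K: 115.4632 + 273.15 = 388.61 K
T_d = 388.61 K


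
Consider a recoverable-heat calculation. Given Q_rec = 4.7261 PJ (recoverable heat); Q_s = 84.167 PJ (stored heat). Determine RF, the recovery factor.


RF = Q_rec / Q_s
RF = 4.7261 / 84.167
RF = 0.056151


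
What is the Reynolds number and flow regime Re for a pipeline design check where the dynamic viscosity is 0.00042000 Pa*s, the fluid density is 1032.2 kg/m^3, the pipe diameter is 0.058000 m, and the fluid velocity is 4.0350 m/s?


Step 1: Re = rho*vel*D/mu = 1032.2*4.035*0.058/0.00042 = 5.7516e+05
Step 2: Re = 5.7516e+05 > 4000, so flow is turbulent.
Re = 5.7516e+05 (turbulent)


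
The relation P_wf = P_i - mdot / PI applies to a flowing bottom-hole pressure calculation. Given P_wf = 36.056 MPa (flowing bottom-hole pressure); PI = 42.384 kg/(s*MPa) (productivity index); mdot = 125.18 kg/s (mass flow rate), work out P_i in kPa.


P_i = P_wf + mdot / PI
P_i = 36.056 + 125.18 / 42.384
P_i = 39.00947 MPa
Convert: 39.00947 MPa * 1000.0 = 39009 kPa
P_i = 39009 kPa


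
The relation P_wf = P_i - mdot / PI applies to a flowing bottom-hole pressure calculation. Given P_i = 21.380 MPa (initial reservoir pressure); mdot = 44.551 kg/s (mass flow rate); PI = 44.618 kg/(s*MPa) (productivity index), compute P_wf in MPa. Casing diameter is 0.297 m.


P_wf = P_i - mdot / PI
P_wf = 21.380 - 44.551 / 44.618
P_wf = 20.382 MPa


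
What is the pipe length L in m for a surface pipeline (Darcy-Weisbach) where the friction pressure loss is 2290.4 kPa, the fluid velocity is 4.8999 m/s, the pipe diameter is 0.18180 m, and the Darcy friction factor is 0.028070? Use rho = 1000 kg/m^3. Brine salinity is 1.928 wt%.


L = dP*1000*D / (f*rho*vel^2/2)
L = 2290.4*1000*0.18180 / (0.028070*1000*4.8999^2/2)
L = 1235.7 m


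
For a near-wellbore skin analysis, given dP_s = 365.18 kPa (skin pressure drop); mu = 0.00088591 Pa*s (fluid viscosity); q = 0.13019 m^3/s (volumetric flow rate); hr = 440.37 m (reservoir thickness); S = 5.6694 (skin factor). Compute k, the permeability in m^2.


k = S*q*mu / (2*pi*dP_s*1000*hr)
k = 5.6694*0.13019*0.00088591 / (2*pi*365.18*1000*440.37)
k = 6.4714e-13 m^2


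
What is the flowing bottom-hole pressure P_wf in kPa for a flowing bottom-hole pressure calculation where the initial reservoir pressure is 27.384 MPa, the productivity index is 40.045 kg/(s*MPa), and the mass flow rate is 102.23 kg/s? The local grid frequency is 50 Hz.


P_wf = P_i - mdot / PI
P_wf = 27.384 - 102.23 / 40.045
P_wf = 24.83112 MPa
Convert: 24.83112 MPa * 1000.0 = 24831 kPa
P_wf = 24831 kPa


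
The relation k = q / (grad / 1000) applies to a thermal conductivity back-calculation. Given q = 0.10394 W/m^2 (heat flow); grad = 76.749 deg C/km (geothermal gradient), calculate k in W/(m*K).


k = q / (grad / 1000)
k = 0.10394 / (76.749 / 1000)
k = 1.3543 W/(m*K)


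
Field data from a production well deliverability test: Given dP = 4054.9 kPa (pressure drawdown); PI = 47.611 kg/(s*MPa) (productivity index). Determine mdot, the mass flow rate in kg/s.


mdot = PI * dP / 1000
mdot = 47.611 * 4054.9 / 1000
mdot = 193.06 kg/s


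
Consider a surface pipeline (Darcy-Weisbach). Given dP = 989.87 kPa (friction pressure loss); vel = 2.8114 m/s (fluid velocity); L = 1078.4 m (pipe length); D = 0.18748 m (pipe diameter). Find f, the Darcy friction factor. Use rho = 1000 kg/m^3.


f = dP*1000 / ((L/D)*(rho*vel^2/2))
f = 989.87*1000 / ((1078.4/0.18748)*(1000*2.8114^2/2))
f = 0.043545


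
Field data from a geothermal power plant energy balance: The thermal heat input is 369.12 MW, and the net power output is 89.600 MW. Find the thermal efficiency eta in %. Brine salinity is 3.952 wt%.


eta = W_net / Q_in * 100
eta = 89.600 / 369.12 * 100
eta = 24.274 %


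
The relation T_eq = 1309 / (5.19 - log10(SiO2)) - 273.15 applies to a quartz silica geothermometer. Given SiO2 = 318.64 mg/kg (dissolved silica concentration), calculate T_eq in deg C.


T_eq = 1309 / (5.19 - log10(SiO2)) - 273.15
T_eq = 1309 / (5.19 - log10(318.64)) - 273.15
T_eq = 214.06 deg C


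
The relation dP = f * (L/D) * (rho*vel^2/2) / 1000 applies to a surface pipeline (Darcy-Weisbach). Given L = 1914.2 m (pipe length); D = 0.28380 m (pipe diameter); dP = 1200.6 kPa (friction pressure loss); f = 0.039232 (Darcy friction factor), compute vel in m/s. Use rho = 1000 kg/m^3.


vel = sqrt(dP*1000*2*D / (f*L*rho))
vel = sqrt(1200.6*1000*2*0.28380 / (0.039232*1914.2*1000))
vel = 3.0124 m/s


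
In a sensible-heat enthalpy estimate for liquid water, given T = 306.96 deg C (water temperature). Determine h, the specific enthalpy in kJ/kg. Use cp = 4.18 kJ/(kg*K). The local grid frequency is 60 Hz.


h = cp * T
h = 4.18 * 306.96
h = 1283.1 kJ/kg


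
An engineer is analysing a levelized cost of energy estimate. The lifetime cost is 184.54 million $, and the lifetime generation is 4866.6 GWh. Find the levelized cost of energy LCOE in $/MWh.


LCOE = C_tot / E_tot * 100
LCOE = 184.54 / 4866.6 * 100
LCOE = 3.791970 cents/kWh
Convert: 3.791970 cents/kWh * 10.0 = 37.920 $/MWh
LCOE = 37.920 $/MWh


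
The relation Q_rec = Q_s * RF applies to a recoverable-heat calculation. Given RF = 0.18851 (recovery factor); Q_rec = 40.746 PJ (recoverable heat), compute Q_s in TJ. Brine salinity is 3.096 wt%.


Q_s = Q_rec / RF
Q_s = 40.746 / 0.18851
Q_s = 216.1477 PJ
Convert: 216.1477 PJ * 1000.0 = 2.1615e+05 TJ
Q_s = 2.1615e+05 TJ


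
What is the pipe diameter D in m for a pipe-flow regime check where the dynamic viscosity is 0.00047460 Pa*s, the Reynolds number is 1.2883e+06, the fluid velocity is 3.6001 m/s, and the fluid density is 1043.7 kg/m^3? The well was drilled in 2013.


D = Re * mu / (rho * vel)
D = 1.2883e+06 * 0.00047460 / (1043.7 * 3.6001)
D = 0.16273 m


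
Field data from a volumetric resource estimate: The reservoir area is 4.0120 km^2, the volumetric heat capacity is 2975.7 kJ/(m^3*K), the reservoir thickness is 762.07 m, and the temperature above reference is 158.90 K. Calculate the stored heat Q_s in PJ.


Step 1: Vr = A*1e6*hr = 4.012*1e6*762.07 = 3.057425e+09 m^3
Step 2: Q_s = Vr*rhoc*dT/1e12 = 3.057425e+09*2975.7*158.9/1e12 = 1445.7 PJ
Q_s = 1445.7 PJ


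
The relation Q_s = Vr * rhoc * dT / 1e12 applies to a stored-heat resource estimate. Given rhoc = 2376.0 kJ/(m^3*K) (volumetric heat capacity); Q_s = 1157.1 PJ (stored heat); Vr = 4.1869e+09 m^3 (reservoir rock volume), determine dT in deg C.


dT = Q_s * 1e12 / (Vr * rhoc)
dT = 1157.1 * 1e12 / (4.1869e+09 * 2376.0)
dT = 116.3140 K
Convert (temperature difference, 1 K = 1 deg C): 116.3140 K = 116.3140 deg C
dT = 116.31 deg C


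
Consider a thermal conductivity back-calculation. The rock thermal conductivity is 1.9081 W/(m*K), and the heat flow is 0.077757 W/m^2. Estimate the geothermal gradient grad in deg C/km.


grad = q / k * 1000
grad = 0.077757 / 1.9081 * 1000
grad = 40.751 deg C/km


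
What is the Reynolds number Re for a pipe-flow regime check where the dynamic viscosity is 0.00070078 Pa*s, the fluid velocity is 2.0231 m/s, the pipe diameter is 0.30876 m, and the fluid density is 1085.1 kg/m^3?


Re = rho * vel * D / mu
Re = 1085.1 * 2.0231 * 0.30876 / 0.00070078
Re = 9.6722e+05


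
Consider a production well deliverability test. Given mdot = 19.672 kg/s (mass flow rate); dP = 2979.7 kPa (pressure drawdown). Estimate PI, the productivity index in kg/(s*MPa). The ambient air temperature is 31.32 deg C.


PI = mdot * 1000 / dP
PI = 19.672 * 1000 / 2979.7
PI = 6.6020 kg/(s*MPa)


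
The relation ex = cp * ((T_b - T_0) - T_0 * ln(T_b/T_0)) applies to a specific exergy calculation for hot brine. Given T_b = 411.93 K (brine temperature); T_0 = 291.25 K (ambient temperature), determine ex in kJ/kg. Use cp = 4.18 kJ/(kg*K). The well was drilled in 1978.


ex = cp * ((T_b - T_0) - T_0 * ln(T_b/T_0))
ex = 4.18 * ((411.93 - 291.25) - 291.25 * ln(411.93/291.25))
ex = 82.396 kJ/kg


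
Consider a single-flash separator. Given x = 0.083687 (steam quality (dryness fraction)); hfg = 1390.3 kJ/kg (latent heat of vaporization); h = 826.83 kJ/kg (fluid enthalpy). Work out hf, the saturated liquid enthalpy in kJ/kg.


hf = h - x * hfg
hf = 826.83 - 0.083687 * 1390.3
hf = 710.48 kJ/kg


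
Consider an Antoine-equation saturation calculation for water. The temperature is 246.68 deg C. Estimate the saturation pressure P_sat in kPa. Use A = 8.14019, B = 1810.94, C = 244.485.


P_sat = 10^(A - B/(C + T)) / 760 * 0.101325
P_sat = 10^(8.14019 - 1810.94/(244.485 + 246.68)) / 760 * 0.101325
P_sat = 3.784977 MPa
Convert: 3.784977 MPa * 1000.0 = 3785.0 kPa
P_sat = 3785.0 kPa


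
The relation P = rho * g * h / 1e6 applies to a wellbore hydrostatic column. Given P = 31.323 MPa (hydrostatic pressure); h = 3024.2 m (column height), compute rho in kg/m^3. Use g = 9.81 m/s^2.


rho = P * 1e6 / (g * h)
rho = 31.323 * 1e6 / (9.81 * 3024.2)
rho = 1055.8 kg/m^3


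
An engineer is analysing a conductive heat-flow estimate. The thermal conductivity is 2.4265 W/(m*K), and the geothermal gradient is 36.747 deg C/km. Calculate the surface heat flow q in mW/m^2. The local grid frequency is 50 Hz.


q = k * grad / 1000
q = 2.4265 * 36.747 / 1000
q = 0.08916660 W/m^2
Convert: 0.08916660 W/m^2 * 1000.0 = 89.167 mW/m^2
q = 89.167 mW/m^2


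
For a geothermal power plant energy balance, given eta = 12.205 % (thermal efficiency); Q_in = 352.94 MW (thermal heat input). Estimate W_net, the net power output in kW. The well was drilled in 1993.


W_net = eta / 100 * Q_in
W_net = 12.205 / 100 * 352.94
W_net = 43.07633 MW
Convert: 43.07633 MW * 1000.0 = 43076 kW
W_net = 43076 kW


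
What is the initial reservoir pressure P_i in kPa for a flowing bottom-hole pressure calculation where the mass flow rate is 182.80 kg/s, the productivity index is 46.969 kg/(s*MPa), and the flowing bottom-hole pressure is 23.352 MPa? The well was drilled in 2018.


P_i = P_wf + mdot / PI
P_i = 23.352 + 182.80 / 46.969
P_i = 27.24393 MPa
Convert: 27.24393 MPa * 1000.0 = 27244 kPa
P_i = 27244 kPa


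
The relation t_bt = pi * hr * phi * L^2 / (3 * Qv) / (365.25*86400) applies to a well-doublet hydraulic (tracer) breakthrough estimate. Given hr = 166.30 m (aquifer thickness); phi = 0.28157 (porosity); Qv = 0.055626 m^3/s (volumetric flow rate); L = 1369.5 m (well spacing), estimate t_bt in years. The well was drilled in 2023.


t_bt = pi * hr * phi * L^2 / (3 * Qv) / (365.25*86400)
t_bt = pi * 166.30 * 0.28157 * 1369.5^2 / (3 * 0.055626) / (365.25*86400)
t_bt = 52.390 years


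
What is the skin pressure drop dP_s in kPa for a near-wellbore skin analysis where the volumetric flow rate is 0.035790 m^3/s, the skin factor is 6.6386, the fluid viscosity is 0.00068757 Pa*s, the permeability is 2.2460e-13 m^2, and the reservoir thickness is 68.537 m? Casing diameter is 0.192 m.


dP_s = S * q * mu / (2*pi*k*hr) / 1000
dP_s = 6.6386 * 0.035790 * 0.00068757 / (2*pi*2.2460e-13*68.537) / 1000
dP_s = 1689.0 kPa


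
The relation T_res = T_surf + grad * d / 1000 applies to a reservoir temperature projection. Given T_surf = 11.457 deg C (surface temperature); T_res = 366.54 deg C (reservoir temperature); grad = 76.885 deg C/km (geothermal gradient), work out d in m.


d = (T_res - T_surf) / grad * 1000
d = (366.54 - 11.457) / 76.885 * 1000
d = 4618.4 m


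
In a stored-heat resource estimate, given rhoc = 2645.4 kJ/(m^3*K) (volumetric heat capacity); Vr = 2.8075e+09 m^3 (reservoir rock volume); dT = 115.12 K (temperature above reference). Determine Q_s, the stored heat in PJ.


Q_s = Vr * rhoc * dT / 1e12
Q_s = 2.8075e+09 * 2645.4 * 115.12 / 1e12
Q_s = 854.99 PJ


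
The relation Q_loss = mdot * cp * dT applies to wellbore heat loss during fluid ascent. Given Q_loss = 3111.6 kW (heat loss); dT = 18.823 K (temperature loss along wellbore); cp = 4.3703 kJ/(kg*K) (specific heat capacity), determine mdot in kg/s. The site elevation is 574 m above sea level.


mdot = Q_loss / (cp * dT)
mdot = 3111.6 / (4.3703 * 18.823)
mdot = 37.825 kg/s


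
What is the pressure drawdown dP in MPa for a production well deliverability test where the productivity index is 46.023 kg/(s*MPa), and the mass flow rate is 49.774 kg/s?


dP = mdot * 1000 / PI
dP = 49.774 * 1000 / 46.023
dP = 1081.503 kPa
Convert: 1081.503 kPa * 0.001 = 1.0815 MPa
dP = 1.0815 MPa


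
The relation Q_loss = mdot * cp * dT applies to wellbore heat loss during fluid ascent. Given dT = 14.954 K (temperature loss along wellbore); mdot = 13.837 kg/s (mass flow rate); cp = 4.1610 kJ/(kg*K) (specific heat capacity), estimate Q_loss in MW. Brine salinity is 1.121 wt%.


Q_loss = mdot * cp * dT
Q_loss = 13.837 * 4.1610 * 14.954
Q_loss = 860.9879 kW
Convert: 860.9879 kW * 0.001 = 0.86099 MW
Q_loss = 0.86099 MW


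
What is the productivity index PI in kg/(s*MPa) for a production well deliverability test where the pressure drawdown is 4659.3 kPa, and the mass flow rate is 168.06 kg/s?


PI = mdot * 1000 / dP
PI = 168.06 * 1000 / 4659.3
PI = 36.070 kg/(s*MPa)


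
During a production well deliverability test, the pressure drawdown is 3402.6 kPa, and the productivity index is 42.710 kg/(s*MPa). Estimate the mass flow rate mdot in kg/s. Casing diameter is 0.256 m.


mdot = PI * dP / 1000
mdot = 42.710 * 3402.6 / 1000
mdot = 145.33 kg/s


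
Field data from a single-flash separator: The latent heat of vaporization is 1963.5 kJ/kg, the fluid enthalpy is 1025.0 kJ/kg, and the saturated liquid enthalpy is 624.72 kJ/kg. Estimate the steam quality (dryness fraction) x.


x = (h - hf) / hfg
x = (1025.0 - 624.72) / 1963.5
x = 0.20386


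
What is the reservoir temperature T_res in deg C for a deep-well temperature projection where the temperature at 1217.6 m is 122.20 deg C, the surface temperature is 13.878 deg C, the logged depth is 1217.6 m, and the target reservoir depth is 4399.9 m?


Step 1: grad = (T_d1 - T_surf)/d1 * 1000 = (122.2 - 13.878)/1217.6 * 1000 = 88.96353 deg C/km
Step 2: T_res = T_surf + grad*d2/1000 = 13.878 + 88.96353*4399.9/1000 = 405.31 deg C
T_res = 405.31 deg C


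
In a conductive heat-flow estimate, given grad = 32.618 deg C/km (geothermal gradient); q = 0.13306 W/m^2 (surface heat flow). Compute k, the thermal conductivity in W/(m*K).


k = q * 1000 / grad
k = 0.13306 * 1000 / 32.618
k = 4.0793 W/(m*K)


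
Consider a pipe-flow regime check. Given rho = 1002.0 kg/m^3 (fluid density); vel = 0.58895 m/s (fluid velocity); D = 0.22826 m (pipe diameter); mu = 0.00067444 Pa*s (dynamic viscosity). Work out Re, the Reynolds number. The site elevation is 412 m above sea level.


Re = rho * vel * D / mu
Re = 1002.0 * 0.58895 * 0.22826 / 0.00067444
Re = 1.9973e+05


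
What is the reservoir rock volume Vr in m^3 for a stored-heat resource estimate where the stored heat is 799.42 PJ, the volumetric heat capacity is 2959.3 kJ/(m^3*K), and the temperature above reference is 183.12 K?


Vr = Q_s * 1e12 / (rhoc * dT)
Vr = 799.42 * 1e12 / (2959.3 * 183.12)
Vr = 1.4752e+09 m^3


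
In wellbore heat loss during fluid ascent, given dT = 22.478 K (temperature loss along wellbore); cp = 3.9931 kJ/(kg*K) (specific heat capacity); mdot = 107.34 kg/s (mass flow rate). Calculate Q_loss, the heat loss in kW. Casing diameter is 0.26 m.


Q_loss = mdot * cp * dT
Q_loss = 107.34 * 3.9931 * 22.478
Q_loss = 9634.5 kW


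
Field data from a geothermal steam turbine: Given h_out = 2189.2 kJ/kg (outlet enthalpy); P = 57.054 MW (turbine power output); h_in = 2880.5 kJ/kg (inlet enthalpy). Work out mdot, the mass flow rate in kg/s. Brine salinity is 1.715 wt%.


mdot = P * 1000 / (h_in - h_out)
mdot = 57.054 * 1000 / (2880.5 - 2189.2)
mdot = 82.531 kg/s


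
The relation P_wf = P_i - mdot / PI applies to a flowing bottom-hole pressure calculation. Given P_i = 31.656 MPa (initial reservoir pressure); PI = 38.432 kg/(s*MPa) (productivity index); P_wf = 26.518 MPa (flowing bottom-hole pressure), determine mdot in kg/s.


mdot = (P_i - P_wf) * PI
mdot = (31.656 - 26.518) * 38.432
mdot = 197.46 kg/s


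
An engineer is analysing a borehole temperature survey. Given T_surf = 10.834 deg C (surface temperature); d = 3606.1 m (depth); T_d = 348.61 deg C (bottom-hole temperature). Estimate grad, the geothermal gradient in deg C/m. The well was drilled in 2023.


grad = (T_d - T_surf) / d * 1000
grad = (348.61 - 10.834) / 3606.1 * 1000
grad = 93.66795 deg C/km
Convert: 93.66795 deg C/km * 0.001 = 0.093668 deg C/m
grad = 0.093668 deg C/m


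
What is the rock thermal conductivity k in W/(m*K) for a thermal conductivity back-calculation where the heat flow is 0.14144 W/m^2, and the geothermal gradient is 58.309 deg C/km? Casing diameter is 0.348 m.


k = q / (grad / 1000)
k = 0.14144 / (58.309 / 1000)
k = 2.4257 W/(m*K)


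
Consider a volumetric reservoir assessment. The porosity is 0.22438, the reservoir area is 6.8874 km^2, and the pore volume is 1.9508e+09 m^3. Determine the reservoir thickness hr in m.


hr = Vp / (A * 1e6 * phi)
hr = 1.9508e+09 / (6.8874 * 1e6 * 0.22438)
hr = 1262.3 m


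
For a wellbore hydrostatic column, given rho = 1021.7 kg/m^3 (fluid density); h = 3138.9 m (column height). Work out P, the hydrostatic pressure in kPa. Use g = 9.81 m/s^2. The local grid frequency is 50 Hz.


P = rho * g * h / 1e6
P = 1021.7 * 9.81 * 3138.9 / 1e6
P = 31.46081 MPa
Convert: 31.46081 MPa * 1000.0 = 31461 kPa
P = 31461 kPa
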